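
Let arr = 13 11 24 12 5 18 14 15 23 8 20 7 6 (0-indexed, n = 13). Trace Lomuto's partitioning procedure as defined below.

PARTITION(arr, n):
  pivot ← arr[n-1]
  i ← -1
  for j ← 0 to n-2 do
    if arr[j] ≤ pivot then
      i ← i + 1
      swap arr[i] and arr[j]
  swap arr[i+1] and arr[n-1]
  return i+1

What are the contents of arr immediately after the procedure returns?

pivot=6, i=-1
j=0: 13>6, skip
j=1: 11>6, skip
j=2: 24>6, skip
j=3: 12>6, skip
j=4: 5≤6, i=0, swap(0,4) ⇒ 5 11 24 12 13 18 14 15 23 8 20 7 6
j=5: 18>6, skip
j=6: 14>6, skip
j=7: 15>6, skip
j=8: 23>6, skip
j=9: 8>6, skip
j=10: 20>6, skip
j=11: 7>6, skip
swap(1,12) ⇒ 5 6 24 12 13 18 14 15 23 8 20 7 11; return 1

5 6 24 12 13 18 14 15 23 8 20 7 11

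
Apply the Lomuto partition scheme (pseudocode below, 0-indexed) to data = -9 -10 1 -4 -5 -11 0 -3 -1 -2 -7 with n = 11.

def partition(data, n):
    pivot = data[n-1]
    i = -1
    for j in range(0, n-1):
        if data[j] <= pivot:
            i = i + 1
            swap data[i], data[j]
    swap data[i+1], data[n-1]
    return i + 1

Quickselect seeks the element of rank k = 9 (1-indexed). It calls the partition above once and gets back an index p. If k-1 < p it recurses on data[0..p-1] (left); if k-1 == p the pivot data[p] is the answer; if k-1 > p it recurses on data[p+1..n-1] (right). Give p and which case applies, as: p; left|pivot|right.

3; right

pivot = data[10] = -7; i = -1
j=0: data[0]=-9 ≤ -7 → i=0, swap data[0],data[0] (no change) → -9 -10 1 -4 -5 -11 0 -3 -1 -2 -7
j=1: data[1]=-10 ≤ -7 → i=1, swap data[1],data[1] (no change) → -9 -10 1 -4 -5 -11 0 -3 -1 -2 -7
j=2: data[2]=1 > -7 → no swap
j=3: data[3]=-4 > -7 → no swap
j=4: data[4]=-5 > -7 → no swap
j=5: data[5]=-11 ≤ -7 → i=2, swap data[2],data[5] → -9 -10 -11 -4 -5 1 0 -3 -1 -2 -7
j=6: data[6]=0 > -7 → no swap
j=7: data[7]=-3 > -7 → no swap
j=8: data[8]=-1 > -7 → no swap
j=9: data[9]=-2 > -7 → no swap
final swap data[3],data[10] → -9 -10 -11 -7 -5 1 0 -3 -1 -2 -4; return 3
p = 3; k-1 = 8 > 3 ⇒ right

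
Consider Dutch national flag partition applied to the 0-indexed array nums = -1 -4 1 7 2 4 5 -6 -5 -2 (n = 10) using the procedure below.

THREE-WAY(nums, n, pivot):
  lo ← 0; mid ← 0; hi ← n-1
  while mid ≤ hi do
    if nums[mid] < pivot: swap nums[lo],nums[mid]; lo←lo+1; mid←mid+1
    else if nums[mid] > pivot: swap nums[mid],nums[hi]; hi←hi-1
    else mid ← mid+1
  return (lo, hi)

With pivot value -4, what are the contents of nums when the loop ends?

-5 -6 -4 2 4 5 7 1 -2 -1

lo=0 mid=0 hi=9
-1>-4: swap(0,9), hi=8 ⇒ -2 -4 1 7 2 4 5 -6 -5 -1
-2>-4: swap(0,8), hi=7 ⇒ -5 -4 1 7 2 4 5 -6 -2 -1
-5<-4: swap(0,0), lo=1 mid=1 ⇒ -5 -4 1 7 2 4 5 -6 -2 -1
-4=-4: mid=2
1>-4: swap(2,7), hi=6 ⇒ -5 -4 -6 7 2 4 5 1 -2 -1
-6<-4: swap(1,2), lo=2 mid=3 ⇒ -5 -6 -4 7 2 4 5 1 -2 -1
7>-4: swap(3,6), hi=5 ⇒ -5 -6 -4 5 2 4 7 1 -2 -1
5>-4: swap(3,5), hi=4 ⇒ -5 -6 -4 4 2 5 7 1 -2 -1
4>-4: swap(3,4), hi=3 ⇒ -5 -6 -4 2 4 5 7 1 -2 -1
2>-4: swap(3,3), hi=2 ⇒ -5 -6 -4 2 4 5 7 1 -2 -1
done. lo=2 hi=2; nums=-5 -6 -4 2 4 5 7 1 -2 -1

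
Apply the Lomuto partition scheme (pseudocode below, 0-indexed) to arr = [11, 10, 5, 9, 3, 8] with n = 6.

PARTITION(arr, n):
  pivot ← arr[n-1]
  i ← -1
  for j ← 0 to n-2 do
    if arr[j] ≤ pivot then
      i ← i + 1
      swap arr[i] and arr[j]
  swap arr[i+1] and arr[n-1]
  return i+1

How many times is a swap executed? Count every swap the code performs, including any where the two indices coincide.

pivot=8, i=-1
j=0: 11>8, skip
j=1: 10>8, skip
j=2: 5≤8, i=0, swap(0,2) ⇒ [5, 10, 11, 9, 3, 8]
j=3: 9>8, skip
j=4: 3≤8, i=1, swap(1,4) ⇒ [5, 3, 11, 9, 10, 8]
swap(2,5) ⇒ [5, 3, 8, 9, 10, 11]; return 2

3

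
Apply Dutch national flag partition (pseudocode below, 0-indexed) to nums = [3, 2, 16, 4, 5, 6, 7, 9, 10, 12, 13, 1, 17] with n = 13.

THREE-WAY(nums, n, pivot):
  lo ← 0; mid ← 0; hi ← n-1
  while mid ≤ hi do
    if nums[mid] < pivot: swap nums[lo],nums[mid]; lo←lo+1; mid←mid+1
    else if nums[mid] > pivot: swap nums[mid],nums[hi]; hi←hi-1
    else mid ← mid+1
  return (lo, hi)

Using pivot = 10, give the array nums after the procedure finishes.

[3, 2, 1, 4, 5, 6, 7, 9, 10, 13, 12, 17, 16]

lo=0 mid=0 hi=12
3<10: swap(0,0), lo=1 mid=1 ⇒ [3, 2, 16, 4, 5, 6, 7, 9, 10, 12, 13, 1, 17]
2<10: swap(1,1), lo=2 mid=2 ⇒ [3, 2, 16, 4, 5, 6, 7, 9, 10, 12, 13, 1, 17]
16>10: swap(2,12), hi=11 ⇒ [3, 2, 17, 4, 5, 6, 7, 9, 10, 12, 13, 1, 16]
17>10: swap(2,11), hi=10 ⇒ [3, 2, 1, 4, 5, 6, 7, 9, 10, 12, 13, 17, 16]
1<10: swap(2,2), lo=3 mid=3 ⇒ [3, 2, 1, 4, 5, 6, 7, 9, 10, 12, 13, 17, 16]
4<10: swap(3,3), lo=4 mid=4 ⇒ [3, 2, 1, 4, 5, 6, 7, 9, 10, 12, 13, 17, 16]
5<10: swap(4,4), lo=5 mid=5 ⇒ [3, 2, 1, 4, 5, 6, 7, 9, 10, 12, 13, 17, 16]
6<10: swap(5,5), lo=6 mid=6 ⇒ [3, 2, 1, 4, 5, 6, 7, 9, 10, 12, 13, 17, 16]
7<10: swap(6,6), lo=7 mid=7 ⇒ [3, 2, 1, 4, 5, 6, 7, 9, 10, 12, 13, 17, 16]
9<10: swap(7,7), lo=8 mid=8 ⇒ [3, 2, 1, 4, 5, 6, 7, 9, 10, 12, 13, 17, 16]
10=10: mid=9
12>10: swap(9,10), hi=9 ⇒ [3, 2, 1, 4, 5, 6, 7, 9, 10, 13, 12, 17, 16]
13>10: swap(9,9), hi=8 ⇒ [3, 2, 1, 4, 5, 6, 7, 9, 10, 13, 12, 17, 16]
done. lo=8 hi=8; nums=[3, 2, 1, 4, 5, 6, 7, 9, 10, 13, 12, 17, 16]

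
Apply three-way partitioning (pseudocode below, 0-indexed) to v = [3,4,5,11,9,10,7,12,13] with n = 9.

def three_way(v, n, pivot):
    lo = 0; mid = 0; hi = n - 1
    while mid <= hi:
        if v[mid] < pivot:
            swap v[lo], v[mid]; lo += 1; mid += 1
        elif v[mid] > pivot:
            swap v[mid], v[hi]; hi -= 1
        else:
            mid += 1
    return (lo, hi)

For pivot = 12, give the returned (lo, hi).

(7, 7)

pivot = 12; lo=0, mid=0, hi=8
v[mid]=3<12: swap v[0],v[0]; lo=1,mid=1 → [3,4,5,11,9,10,7,12,13]
v[mid]=4<12: swap v[1],v[1]; lo=2,mid=2 → [3,4,5,11,9,10,7,12,13]
v[mid]=5<12: swap v[2],v[2]; lo=3,mid=3 → [3,4,5,11,9,10,7,12,13]
v[mid]=11<12: swap v[3],v[3]; lo=4,mid=4 → [3,4,5,11,9,10,7,12,13]
v[mid]=9<12: swap v[4],v[4]; lo=5,mid=5 → [3,4,5,11,9,10,7,12,13]
v[mid]=10<12: swap v[5],v[5]; lo=6,mid=6 → [3,4,5,11,9,10,7,12,13]
v[mid]=7<12: swap v[6],v[6]; lo=7,mid=7 → [3,4,5,11,9,10,7,12,13]
v[mid]=12=12: mid=8
v[mid]=13>12: swap v[8],v[8]; hi=7 → [3,4,5,11,9,10,7,12,13]
end: lo=7, hi=7; v = [3,4,5,11,9,10,7,12,13]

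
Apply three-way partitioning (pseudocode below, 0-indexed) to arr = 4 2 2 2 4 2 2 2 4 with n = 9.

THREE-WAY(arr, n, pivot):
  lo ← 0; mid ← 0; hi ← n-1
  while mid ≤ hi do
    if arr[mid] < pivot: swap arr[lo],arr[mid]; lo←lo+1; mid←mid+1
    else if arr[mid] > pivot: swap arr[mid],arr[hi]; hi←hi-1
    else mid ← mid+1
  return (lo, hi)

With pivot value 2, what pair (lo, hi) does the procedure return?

(0, 5)

lo=0 mid=0 hi=8
4>2: swap(0,8), hi=7 ⇒ 4 2 2 2 4 2 2 2 4
4>2: swap(0,7), hi=6 ⇒ 2 2 2 2 4 2 2 4 4
2=2: mid=1
2=2: mid=2
2=2: mid=3
2=2: mid=4
4>2: swap(4,6), hi=5 ⇒ 2 2 2 2 2 2 4 4 4
2=2: mid=5
2=2: mid=6
done. lo=0 hi=5; arr=2 2 2 2 2 2 4 4 4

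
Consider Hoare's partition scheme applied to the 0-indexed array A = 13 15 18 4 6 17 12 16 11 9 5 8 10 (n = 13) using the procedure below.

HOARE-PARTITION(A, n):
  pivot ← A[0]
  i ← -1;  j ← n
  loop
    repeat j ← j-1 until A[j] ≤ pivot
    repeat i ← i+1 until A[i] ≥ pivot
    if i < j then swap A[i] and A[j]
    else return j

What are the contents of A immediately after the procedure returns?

pivot=13
j stops at 12 (10), i stops at 0 (13); swap ⇒ 10 15 18 4 6 17 12 16 11 9 5 8 13
j stops at 11 (8), i stops at 1 (15); swap ⇒ 10 8 18 4 6 17 12 16 11 9 5 15 13
j stops at 10 (5), i stops at 2 (18); swap ⇒ 10 8 5 4 6 17 12 16 11 9 18 15 13
j stops at 9 (9), i stops at 5 (17); swap ⇒ 10 8 5 4 6 9 12 16 11 17 18 15 13
j stops at 8 (11), i stops at 7 (16); swap ⇒ 10 8 5 4 6 9 12 11 16 17 18 15 13
j stops at 7, i stops at 8; i≥j ⇒ return 7. A=10 8 5 4 6 9 12 11 16 17 18 15 13

10 8 5 4 6 9 12 11 16 17 18 15 13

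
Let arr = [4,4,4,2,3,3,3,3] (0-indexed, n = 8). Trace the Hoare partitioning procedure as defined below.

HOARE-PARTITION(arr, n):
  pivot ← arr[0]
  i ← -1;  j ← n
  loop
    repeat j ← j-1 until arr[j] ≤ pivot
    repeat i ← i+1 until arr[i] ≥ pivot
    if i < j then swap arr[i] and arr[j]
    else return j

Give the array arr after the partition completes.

[3,3,3,2,3,4,4,4]

pivot = arr[0] = 4; i = -1, j = 8
j→7 (arr[7]=3≤4), i→0 (arr[0]=4≥4); i<j, swap → [3,4,4,2,3,3,3,4]
j→6 (arr[6]=3≤4), i→1 (arr[1]=4≥4); i<j, swap → [3,3,4,2,3,3,4,4]
j→5 (arr[5]=3≤4), i→2 (arr[2]=4≥4); i<j, swap → [3,3,3,2,3,4,4,4]
j→4, i→5; i≥j, return j=4. arr = [3,3,3,2,3,4,4,4]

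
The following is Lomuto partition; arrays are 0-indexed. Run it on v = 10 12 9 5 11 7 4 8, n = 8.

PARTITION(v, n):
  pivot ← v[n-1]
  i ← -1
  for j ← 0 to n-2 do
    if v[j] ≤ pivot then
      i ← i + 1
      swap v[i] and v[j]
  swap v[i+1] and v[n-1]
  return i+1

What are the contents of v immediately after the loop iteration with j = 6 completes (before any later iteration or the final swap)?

pivot = v[7] = 8; i = -1
j=0: v[0]=10 > 8 → no swap
j=1: v[1]=12 > 8 → no swap
j=2: v[2]=9 > 8 → no swap
j=3: v[3]=5 ≤ 8 → i=0, swap v[0],v[3] → 5 12 9 10 11 7 4 8
j=4: v[4]=11 > 8 → no swap
j=5: v[5]=7 ≤ 8 → i=1, swap v[1],v[5] → 5 7 9 10 11 12 4 8
j=6: v[6]=4 ≤ 8 → i=2, swap v[2],v[6] → 5 7 4 10 11 12 9 8
(after j=6) v = 5 7 4 10 11 12 9 8

5 7 4 10 11 12 9 8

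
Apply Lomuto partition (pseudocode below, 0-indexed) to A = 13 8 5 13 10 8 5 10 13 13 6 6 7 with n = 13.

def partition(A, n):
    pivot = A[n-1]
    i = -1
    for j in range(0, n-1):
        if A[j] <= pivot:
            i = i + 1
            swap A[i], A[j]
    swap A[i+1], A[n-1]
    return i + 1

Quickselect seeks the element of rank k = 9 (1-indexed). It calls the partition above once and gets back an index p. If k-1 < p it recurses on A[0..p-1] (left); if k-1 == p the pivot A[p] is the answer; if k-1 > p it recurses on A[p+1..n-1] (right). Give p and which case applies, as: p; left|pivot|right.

pivot=7, i=-1
j=0: 13>7, skip
j=1: 8>7, skip
j=2: 5≤7, i=0, swap(0,2) ⇒ 5 8 13 13 10 8 5 10 13 13 6 6 7
j=3: 13>7, skip
j=4: 10>7, skip
j=5: 8>7, skip
j=6: 5≤7, i=1, swap(1,6) ⇒ 5 5 13 13 10 8 8 10 13 13 6 6 7
j=7: 10>7, skip
j=8: 13>7, skip
j=9: 13>7, skip
j=10: 6≤7, i=2, swap(2,10) ⇒ 5 5 6 13 10 8 8 10 13 13 13 6 7
j=11: 6≤7, i=3, swap(3,11) ⇒ 5 5 6 6 10 8 8 10 13 13 13 13 7
swap(4,12) ⇒ 5 5 6 6 7 8 8 10 13 13 13 13 10; return 4
p = 4; k-1 = 8 > 4 ⇒ right

4; right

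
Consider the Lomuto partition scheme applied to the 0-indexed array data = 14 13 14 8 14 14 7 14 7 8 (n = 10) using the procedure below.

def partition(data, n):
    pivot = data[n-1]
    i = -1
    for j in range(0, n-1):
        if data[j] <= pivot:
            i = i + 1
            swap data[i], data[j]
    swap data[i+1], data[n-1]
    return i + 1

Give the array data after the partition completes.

8 7 7 8 14 14 13 14 14 14

pivot=8, i=-1
j=0: 14>8, skip
j=1: 13>8, skip
j=2: 14>8, skip
j=3: 8≤8, i=0, swap(0,3) ⇒ 8 13 14 14 14 14 7 14 7 8
j=4: 14>8, skip
j=5: 14>8, skip
j=6: 7≤8, i=1, swap(1,6) ⇒ 8 7 14 14 14 14 13 14 7 8
j=7: 14>8, skip
j=8: 7≤8, i=2, swap(2,8) ⇒ 8 7 7 14 14 14 13 14 14 8
swap(3,9) ⇒ 8 7 7 8 14 14 13 14 14 14; return 3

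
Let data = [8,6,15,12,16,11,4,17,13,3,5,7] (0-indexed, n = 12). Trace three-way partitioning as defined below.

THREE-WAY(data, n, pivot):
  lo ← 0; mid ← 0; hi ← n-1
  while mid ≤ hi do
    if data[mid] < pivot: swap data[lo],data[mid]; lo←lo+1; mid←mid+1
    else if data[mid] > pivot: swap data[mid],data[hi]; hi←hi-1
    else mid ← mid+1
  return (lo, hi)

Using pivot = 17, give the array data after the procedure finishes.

[8,6,15,12,16,11,4,13,3,5,7,17]

lo=0 mid=0 hi=11
8<17: swap(0,0), lo=1 mid=1 ⇒ [8,6,15,12,16,11,4,17,13,3,5,7]
6<17: swap(1,1), lo=2 mid=2 ⇒ [8,6,15,12,16,11,4,17,13,3,5,7]
15<17: swap(2,2), lo=3 mid=3 ⇒ [8,6,15,12,16,11,4,17,13,3,5,7]
12<17: swap(3,3), lo=4 mid=4 ⇒ [8,6,15,12,16,11,4,17,13,3,5,7]
16<17: swap(4,4), lo=5 mid=5 ⇒ [8,6,15,12,16,11,4,17,13,3,5,7]
11<17: swap(5,5), lo=6 mid=6 ⇒ [8,6,15,12,16,11,4,17,13,3,5,7]
4<17: swap(6,6), lo=7 mid=7 ⇒ [8,6,15,12,16,11,4,17,13,3,5,7]
17=17: mid=8
13<17: swap(7,8), lo=8 mid=9 ⇒ [8,6,15,12,16,11,4,13,17,3,5,7]
3<17: swap(8,9), lo=9 mid=10 ⇒ [8,6,15,12,16,11,4,13,3,17,5,7]
5<17: swap(9,10), lo=10 mid=11 ⇒ [8,6,15,12,16,11,4,13,3,5,17,7]
7<17: swap(10,11), lo=11 mid=12 ⇒ [8,6,15,12,16,11,4,13,3,5,7,17]
done. lo=11 hi=11; data=[8,6,15,12,16,11,4,13,3,5,7,17]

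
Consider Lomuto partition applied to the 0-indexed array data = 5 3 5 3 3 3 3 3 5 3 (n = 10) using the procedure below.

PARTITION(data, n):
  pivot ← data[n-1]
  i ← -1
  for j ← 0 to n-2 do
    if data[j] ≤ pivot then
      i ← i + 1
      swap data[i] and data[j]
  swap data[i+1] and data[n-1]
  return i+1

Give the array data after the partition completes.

3 3 3 3 3 3 3 5 5 5

pivot = data[9] = 3; i = -1
j=0: data[0]=5 > 3 → no swap
j=1: data[1]=3 ≤ 3 → i=0, swap data[0],data[1] → 3 5 5 3 3 3 3 3 5 3
j=2: data[2]=5 > 3 → no swap
j=3: data[3]=3 ≤ 3 → i=1, swap data[1],data[3] → 3 3 5 5 3 3 3 3 5 3
j=4: data[4]=3 ≤ 3 → i=2, swap data[2],data[4] → 3 3 3 5 5 3 3 3 5 3
j=5: data[5]=3 ≤ 3 → i=3, swap data[3],data[5] → 3 3 3 3 5 5 3 3 5 3
j=6: data[6]=3 ≤ 3 → i=4, swap data[4],data[6] → 3 3 3 3 3 5 5 3 5 3
j=7: data[7]=3 ≤ 3 → i=5, swap data[5],data[7] → 3 3 3 3 3 3 5 5 5 3
j=8: data[8]=5 > 3 → no swap
final swap data[6],data[9] → 3 3 3 3 3 3 3 5 5 5; return 6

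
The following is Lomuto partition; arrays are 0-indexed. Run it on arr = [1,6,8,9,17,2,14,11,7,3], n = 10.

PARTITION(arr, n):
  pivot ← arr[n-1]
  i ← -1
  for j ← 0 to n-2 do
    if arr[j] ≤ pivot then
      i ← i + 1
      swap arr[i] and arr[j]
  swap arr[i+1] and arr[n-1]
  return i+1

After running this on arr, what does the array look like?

[1,2,3,9,17,6,14,11,7,8]

pivot = arr[9] = 3; i = -1
j=0: arr[0]=1 ≤ 3 → i=0, swap arr[0],arr[0] (no change) → [1,6,8,9,17,2,14,11,7,3]
j=1: arr[1]=6 > 3 → no swap
j=2: arr[2]=8 > 3 → no swap
j=3: arr[3]=9 > 3 → no swap
j=4: arr[4]=17 > 3 → no swap
j=5: arr[5]=2 ≤ 3 → i=1, swap arr[1],arr[5] → [1,2,8,9,17,6,14,11,7,3]
j=6: arr[6]=14 > 3 → no swap
j=7: arr[7]=11 > 3 → no swap
j=8: arr[8]=7 > 3 → no swap
final swap arr[2],arr[9] → [1,2,3,9,17,6,14,11,7,8]; return 2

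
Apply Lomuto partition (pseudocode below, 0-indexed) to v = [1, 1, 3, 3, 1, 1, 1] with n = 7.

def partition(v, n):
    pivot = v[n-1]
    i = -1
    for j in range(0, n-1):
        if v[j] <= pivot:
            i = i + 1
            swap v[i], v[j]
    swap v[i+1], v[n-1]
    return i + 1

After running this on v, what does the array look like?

[1, 1, 1, 1, 1, 3, 3]

pivot=1, i=-1
j=0: 1≤1, i=0, swap(0,0) ⇒ [1, 1, 3, 3, 1, 1, 1]
j=1: 1≤1, i=1, swap(1,1) ⇒ [1, 1, 3, 3, 1, 1, 1]
j=2: 3>1, skip
j=3: 3>1, skip
j=4: 1≤1, i=2, swap(2,4) ⇒ [1, 1, 1, 3, 3, 1, 1]
j=5: 1≤1, i=3, swap(3,5) ⇒ [1, 1, 1, 1, 3, 3, 1]
swap(4,6) ⇒ [1, 1, 1, 1, 1, 3, 3]; return 4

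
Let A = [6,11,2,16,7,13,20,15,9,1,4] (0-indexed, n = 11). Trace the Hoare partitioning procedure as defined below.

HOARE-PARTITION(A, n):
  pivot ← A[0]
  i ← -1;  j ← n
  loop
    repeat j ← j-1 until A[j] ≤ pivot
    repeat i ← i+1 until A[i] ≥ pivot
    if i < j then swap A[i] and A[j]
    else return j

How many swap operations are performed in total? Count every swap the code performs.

2

pivot = A[0] = 6; i = -1, j = 11
j→10 (A[10]=4≤6), i→0 (A[0]=6≥6); i<j, swap → [4,11,2,16,7,13,20,15,9,1,6]
j→9 (A[9]=1≤6), i→1 (A[1]=11≥6); i<j, swap → [4,1,2,16,7,13,20,15,9,11,6]
j→2, i→3; i≥j, return j=2. A = [4,1,2,16,7,13,20,15,9,11,6]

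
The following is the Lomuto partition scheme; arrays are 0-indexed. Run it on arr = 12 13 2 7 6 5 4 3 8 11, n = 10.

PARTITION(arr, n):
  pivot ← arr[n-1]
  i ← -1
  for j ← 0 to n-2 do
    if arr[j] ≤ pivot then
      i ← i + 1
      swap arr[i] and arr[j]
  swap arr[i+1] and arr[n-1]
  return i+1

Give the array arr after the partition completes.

pivot=11, i=-1
j=0: 12>11, skip
j=1: 13>11, skip
j=2: 2≤11, i=0, swap(0,2) ⇒ 2 13 12 7 6 5 4 3 8 11
j=3: 7≤11, i=1, swap(1,3) ⇒ 2 7 12 13 6 5 4 3 8 11
j=4: 6≤11, i=2, swap(2,4) ⇒ 2 7 6 13 12 5 4 3 8 11
j=5: 5≤11, i=3, swap(3,5) ⇒ 2 7 6 5 12 13 4 3 8 11
j=6: 4≤11, i=4, swap(4,6) ⇒ 2 7 6 5 4 13 12 3 8 11
j=7: 3≤11, i=5, swap(5,7) ⇒ 2 7 6 5 4 3 12 13 8 11
j=8: 8≤11, i=6, swap(6,8) ⇒ 2 7 6 5 4 3 8 13 12 11
swap(7,9) ⇒ 2 7 6 5 4 3 8 11 12 13; return 7

2 7 6 5 4 3 8 11 12 13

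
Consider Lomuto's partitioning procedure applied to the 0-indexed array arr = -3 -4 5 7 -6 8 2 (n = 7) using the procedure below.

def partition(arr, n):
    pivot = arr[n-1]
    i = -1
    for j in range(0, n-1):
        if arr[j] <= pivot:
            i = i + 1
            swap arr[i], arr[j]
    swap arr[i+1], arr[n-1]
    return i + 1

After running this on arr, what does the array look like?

-3 -4 -6 2 5 8 7

pivot = arr[6] = 2; i = -1
j=0: arr[0]=-3 ≤ 2 → i=0, swap arr[0],arr[0] (no change) → -3 -4 5 7 -6 8 2
j=1: arr[1]=-4 ≤ 2 → i=1, swap arr[1],arr[1] (no change) → -3 -4 5 7 -6 8 2
j=2: arr[2]=5 > 2 → no swap
j=3: arr[3]=7 > 2 → no swap
j=4: arr[4]=-6 ≤ 2 → i=2, swap arr[2],arr[4] → -3 -4 -6 7 5 8 2
j=5: arr[5]=8 > 2 → no swap
final swap arr[3],arr[6] → -3 -4 -6 2 5 8 7; return 3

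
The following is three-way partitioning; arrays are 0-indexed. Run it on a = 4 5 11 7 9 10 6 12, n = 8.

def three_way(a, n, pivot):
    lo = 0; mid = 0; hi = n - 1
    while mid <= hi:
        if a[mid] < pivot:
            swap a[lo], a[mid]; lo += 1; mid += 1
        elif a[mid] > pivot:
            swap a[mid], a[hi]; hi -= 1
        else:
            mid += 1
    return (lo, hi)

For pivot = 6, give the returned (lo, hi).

(2, 2)

lo=0 mid=0 hi=7
4<6: swap(0,0), lo=1 mid=1 ⇒ 4 5 11 7 9 10 6 12
5<6: swap(1,1), lo=2 mid=2 ⇒ 4 5 11 7 9 10 6 12
11>6: swap(2,7), hi=6 ⇒ 4 5 12 7 9 10 6 11
12>6: swap(2,6), hi=5 ⇒ 4 5 6 7 9 10 12 11
6=6: mid=3
7>6: swap(3,5), hi=4 ⇒ 4 5 6 10 9 7 12 11
10>6: swap(3,4), hi=3 ⇒ 4 5 6 9 10 7 12 11
9>6: swap(3,3), hi=2 ⇒ 4 5 6 9 10 7 12 11
done. lo=2 hi=2; a=4 5 6 9 10 7 12 11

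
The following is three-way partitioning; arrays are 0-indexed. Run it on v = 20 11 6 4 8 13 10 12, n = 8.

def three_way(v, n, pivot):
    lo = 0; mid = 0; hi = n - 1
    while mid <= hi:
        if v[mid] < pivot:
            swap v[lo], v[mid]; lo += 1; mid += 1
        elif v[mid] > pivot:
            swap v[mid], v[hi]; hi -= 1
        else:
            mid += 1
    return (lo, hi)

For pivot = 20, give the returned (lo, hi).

(7, 7)

lo=0 mid=0 hi=7
20=20: mid=1
11<20: swap(0,1), lo=1 mid=2 ⇒ 11 20 6 4 8 13 10 12
6<20: swap(1,2), lo=2 mid=3 ⇒ 11 6 20 4 8 13 10 12
4<20: swap(2,3), lo=3 mid=4 ⇒ 11 6 4 20 8 13 10 12
8<20: swap(3,4), lo=4 mid=5 ⇒ 11 6 4 8 20 13 10 12
13<20: swap(4,5), lo=5 mid=6 ⇒ 11 6 4 8 13 20 10 12
10<20: swap(5,6), lo=6 mid=7 ⇒ 11 6 4 8 13 10 20 12
12<20: swap(6,7), lo=7 mid=8 ⇒ 11 6 4 8 13 10 12 20
done. lo=7 hi=7; v=11 6 4 8 13 10 12 20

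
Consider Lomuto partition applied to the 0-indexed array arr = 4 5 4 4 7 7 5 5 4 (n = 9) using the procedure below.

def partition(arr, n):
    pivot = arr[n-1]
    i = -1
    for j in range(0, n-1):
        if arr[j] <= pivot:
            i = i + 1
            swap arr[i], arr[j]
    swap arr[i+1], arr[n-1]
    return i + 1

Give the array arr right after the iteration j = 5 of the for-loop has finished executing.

4 4 4 5 7 7 5 5 4

pivot = arr[8] = 4; i = -1
j=0: arr[0]=4 ≤ 4 → i=0, swap arr[0],arr[0] (no change) → 4 5 4 4 7 7 5 5 4
j=1: arr[1]=5 > 4 → no swap
j=2: arr[2]=4 ≤ 4 → i=1, swap arr[1],arr[2] → 4 4 5 4 7 7 5 5 4
j=3: arr[3]=4 ≤ 4 → i=2, swap arr[2],arr[3] → 4 4 4 5 7 7 5 5 4
j=4: arr[4]=7 > 4 → no swap
j=5: arr[5]=7 > 4 → no swap
(after j=5) arr = 4 4 4 5 7 7 5 5 4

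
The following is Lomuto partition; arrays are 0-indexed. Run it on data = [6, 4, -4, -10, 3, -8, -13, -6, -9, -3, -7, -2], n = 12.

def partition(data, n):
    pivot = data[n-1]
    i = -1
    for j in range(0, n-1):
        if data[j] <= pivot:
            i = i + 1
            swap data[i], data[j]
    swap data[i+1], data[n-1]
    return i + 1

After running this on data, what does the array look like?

pivot=-2, i=-1
j=0: 6>-2, skip
j=1: 4>-2, skip
j=2: -4≤-2, i=0, swap(0,2) ⇒ [-4, 4, 6, -10, 3, -8, -13, -6, -9, -3, -7, -2]
j=3: -10≤-2, i=1, swap(1,3) ⇒ [-4, -10, 6, 4, 3, -8, -13, -6, -9, -3, -7, -2]
j=4: 3>-2, skip
j=5: -8≤-2, i=2, swap(2,5) ⇒ [-4, -10, -8, 4, 3, 6, -13, -6, -9, -3, -7, -2]
j=6: -13≤-2, i=3, swap(3,6) ⇒ [-4, -10, -8, -13, 3, 6, 4, -6, -9, -3, -7, -2]
j=7: -6≤-2, i=4, swap(4,7) ⇒ [-4, -10, -8, -13, -6, 6, 4, 3, -9, -3, -7, -2]
j=8: -9≤-2, i=5, swap(5,8) ⇒ [-4, -10, -8, -13, -6, -9, 4, 3, 6, -3, -7, -2]
j=9: -3≤-2, i=6, swap(6,9) ⇒ [-4, -10, -8, -13, -6, -9, -3, 3, 6, 4, -7, -2]
j=10: -7≤-2, i=7, swap(7,10) ⇒ [-4, -10, -8, -13, -6, -9, -3, -7, 6, 4, 3, -2]
swap(8,11) ⇒ [-4, -10, -8, -13, -6, -9, -3, -7, -2, 4, 3, 6]; return 8

[-4, -10, -8, -13, -6, -9, -3, -7, -2, 4, 3, 6]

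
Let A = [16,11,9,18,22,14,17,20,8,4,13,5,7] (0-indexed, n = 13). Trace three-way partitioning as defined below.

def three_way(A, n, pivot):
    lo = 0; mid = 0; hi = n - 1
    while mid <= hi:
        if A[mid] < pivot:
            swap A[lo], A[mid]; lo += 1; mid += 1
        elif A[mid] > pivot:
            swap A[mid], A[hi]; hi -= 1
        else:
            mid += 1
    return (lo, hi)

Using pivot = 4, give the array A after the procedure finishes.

[4,9,18,22,14,17,20,8,11,13,5,7,16]

pivot = 4; lo=0, mid=0, hi=12
A[mid]=16>4: swap A[0],A[12]; hi=11 → [7,11,9,18,22,14,17,20,8,4,13,5,16]
A[mid]=7>4: swap A[0],A[11]; hi=10 → [5,11,9,18,22,14,17,20,8,4,13,7,16]
A[mid]=5>4: swap A[0],A[10]; hi=9 → [13,11,9,18,22,14,17,20,8,4,5,7,16]
A[mid]=13>4: swap A[0],A[9]; hi=8 → [4,11,9,18,22,14,17,20,8,13,5,7,16]
A[mid]=4=4: mid=1
A[mid]=11>4: swap A[1],A[8]; hi=7 → [4,8,9,18,22,14,17,20,11,13,5,7,16]
A[mid]=8>4: swap A[1],A[7]; hi=6 → [4,20,9,18,22,14,17,8,11,13,5,7,16]
A[mid]=20>4: swap A[1],A[6]; hi=5 → [4,17,9,18,22,14,20,8,11,13,5,7,16]
A[mid]=17>4: swap A[1],A[5]; hi=4 → [4,14,9,18,22,17,20,8,11,13,5,7,16]
A[mid]=14>4: swap A[1],A[4]; hi=3 → [4,22,9,18,14,17,20,8,11,13,5,7,16]
A[mid]=22>4: swap A[1],A[3]; hi=2 → [4,18,9,22,14,17,20,8,11,13,5,7,16]
A[mid]=18>4: swap A[1],A[2]; hi=1 → [4,9,18,22,14,17,20,8,11,13,5,7,16]
A[mid]=9>4: swap A[1],A[1]; hi=0 → [4,9,18,22,14,17,20,8,11,13,5,7,16]
end: lo=0, hi=0; A = [4,9,18,22,14,17,20,8,11,13,5,7,16]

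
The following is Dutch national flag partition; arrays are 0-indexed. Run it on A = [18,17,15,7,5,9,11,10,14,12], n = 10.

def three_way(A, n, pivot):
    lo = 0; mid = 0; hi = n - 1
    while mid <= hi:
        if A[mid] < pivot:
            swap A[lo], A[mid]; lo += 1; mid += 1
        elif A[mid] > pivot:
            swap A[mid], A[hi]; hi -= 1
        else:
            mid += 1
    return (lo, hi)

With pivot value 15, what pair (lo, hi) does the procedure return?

pivot = 15; lo=0, mid=0, hi=9
A[mid]=18>15: swap A[0],A[9]; hi=8 → [12,17,15,7,5,9,11,10,14,18]
A[mid]=12<15: swap A[0],A[0]; lo=1,mid=1 → [12,17,15,7,5,9,11,10,14,18]
A[mid]=17>15: swap A[1],A[8]; hi=7 → [12,14,15,7,5,9,11,10,17,18]
A[mid]=14<15: swap A[1],A[1]; lo=2,mid=2 → [12,14,15,7,5,9,11,10,17,18]
A[mid]=15=15: mid=3
A[mid]=7<15: swap A[2],A[3]; lo=3,mid=4 → [12,14,7,15,5,9,11,10,17,18]
A[mid]=5<15: swap A[3],A[4]; lo=4,mid=5 → [12,14,7,5,15,9,11,10,17,18]
A[mid]=9<15: swap A[4],A[5]; lo=5,mid=6 → [12,14,7,5,9,15,11,10,17,18]
A[mid]=11<15: swap A[5],A[6]; lo=6,mid=7 → [12,14,7,5,9,11,15,10,17,18]
A[mid]=10<15: swap A[6],A[7]; lo=7,mid=8 → [12,14,7,5,9,11,10,15,17,18]
end: lo=7, hi=7; A = [12,14,7,5,9,11,10,15,17,18]

(7, 7)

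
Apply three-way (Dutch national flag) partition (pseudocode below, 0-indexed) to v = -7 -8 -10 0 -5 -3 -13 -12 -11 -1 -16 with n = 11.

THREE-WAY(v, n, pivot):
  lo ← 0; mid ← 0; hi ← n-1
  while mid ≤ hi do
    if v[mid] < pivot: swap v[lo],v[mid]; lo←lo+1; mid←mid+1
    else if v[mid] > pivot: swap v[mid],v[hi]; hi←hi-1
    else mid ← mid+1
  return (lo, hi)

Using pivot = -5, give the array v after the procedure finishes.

-7 -8 -10 -16 -11 -13 -12 -5 -1 -3 0

lo=0 mid=0 hi=10
-7<-5: swap(0,0), lo=1 mid=1 ⇒ -7 -8 -10 0 -5 -3 -13 -12 -11 -1 -16
-8<-5: swap(1,1), lo=2 mid=2 ⇒ -7 -8 -10 0 -5 -3 -13 -12 -11 -1 -16
-10<-5: swap(2,2), lo=3 mid=3 ⇒ -7 -8 -10 0 -5 -3 -13 -12 -11 -1 -16
0>-5: swap(3,10), hi=9 ⇒ -7 -8 -10 -16 -5 -3 -13 -12 -11 -1 0
-16<-5: swap(3,3), lo=4 mid=4 ⇒ -7 -8 -10 -16 -5 -3 -13 -12 -11 -1 0
-5=-5: mid=5
-3>-5: swap(5,9), hi=8 ⇒ -7 -8 -10 -16 -5 -1 -13 -12 -11 -3 0
-1>-5: swap(5,8), hi=7 ⇒ -7 -8 -10 -16 -5 -11 -13 -12 -1 -3 0
-11<-5: swap(4,5), lo=5 mid=6 ⇒ -7 -8 -10 -16 -11 -5 -13 -12 -1 -3 0
-13<-5: swap(5,6), lo=6 mid=7 ⇒ -7 -8 -10 -16 -11 -13 -5 -12 -1 -3 0
-12<-5: swap(6,7), lo=7 mid=8 ⇒ -7 -8 -10 -16 -11 -13 -12 -5 -1 -3 0
done. lo=7 hi=7; v=-7 -8 -10 -16 -11 -13 -12 -5 -1 -3 0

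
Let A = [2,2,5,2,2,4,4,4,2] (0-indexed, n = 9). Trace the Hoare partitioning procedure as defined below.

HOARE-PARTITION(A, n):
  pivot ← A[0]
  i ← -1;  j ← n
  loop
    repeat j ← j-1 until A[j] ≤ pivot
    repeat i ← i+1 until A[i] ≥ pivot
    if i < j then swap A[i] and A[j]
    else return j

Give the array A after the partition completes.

[2,2,2,5,2,4,4,4,2]

pivot=2
j stops at 8 (2), i stops at 0 (2); swap ⇒ [2,2,5,2,2,4,4,4,2]
j stops at 4 (2), i stops at 1 (2); swap ⇒ [2,2,5,2,2,4,4,4,2]
j stops at 3 (2), i stops at 2 (5); swap ⇒ [2,2,2,5,2,4,4,4,2]
j stops at 2, i stops at 3; i≥j ⇒ return 2. A=[2,2,2,5,2,4,4,4,2]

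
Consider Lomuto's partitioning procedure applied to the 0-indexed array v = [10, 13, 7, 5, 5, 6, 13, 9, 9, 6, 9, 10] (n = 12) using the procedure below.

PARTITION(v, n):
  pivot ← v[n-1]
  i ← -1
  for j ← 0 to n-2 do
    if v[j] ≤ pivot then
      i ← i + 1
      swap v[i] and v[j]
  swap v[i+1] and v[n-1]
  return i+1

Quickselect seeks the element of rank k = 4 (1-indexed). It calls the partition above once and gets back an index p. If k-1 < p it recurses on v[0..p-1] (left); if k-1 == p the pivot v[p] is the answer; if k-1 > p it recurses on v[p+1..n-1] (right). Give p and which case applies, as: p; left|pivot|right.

9; left

pivot=10, i=-1
j=0: 10≤10, i=0, swap(0,0) ⇒ [10, 13, 7, 5, 5, 6, 13, 9, 9, 6, 9, 10]
j=1: 13>10, skip
j=2: 7≤10, i=1, swap(1,2) ⇒ [10, 7, 13, 5, 5, 6, 13, 9, 9, 6, 9, 10]
j=3: 5≤10, i=2, swap(2,3) ⇒ [10, 7, 5, 13, 5, 6, 13, 9, 9, 6, 9, 10]
j=4: 5≤10, i=3, swap(3,4) ⇒ [10, 7, 5, 5, 13, 6, 13, 9, 9, 6, 9, 10]
j=5: 6≤10, i=4, swap(4,5) ⇒ [10, 7, 5, 5, 6, 13, 13, 9, 9, 6, 9, 10]
j=6: 13>10, skip
j=7: 9≤10, i=5, swap(5,7) ⇒ [10, 7, 5, 5, 6, 9, 13, 13, 9, 6, 9, 10]
j=8: 9≤10, i=6, swap(6,8) ⇒ [10, 7, 5, 5, 6, 9, 9, 13, 13, 6, 9, 10]
j=9: 6≤10, i=7, swap(7,9) ⇒ [10, 7, 5, 5, 6, 9, 9, 6, 13, 13, 9, 10]
j=10: 9≤10, i=8, swap(8,10) ⇒ [10, 7, 5, 5, 6, 9, 9, 6, 9, 13, 13, 10]
swap(9,11) ⇒ [10, 7, 5, 5, 6, 9, 9, 6, 9, 10, 13, 13]; return 9
p = 9; k-1 = 3 < 9 ⇒ left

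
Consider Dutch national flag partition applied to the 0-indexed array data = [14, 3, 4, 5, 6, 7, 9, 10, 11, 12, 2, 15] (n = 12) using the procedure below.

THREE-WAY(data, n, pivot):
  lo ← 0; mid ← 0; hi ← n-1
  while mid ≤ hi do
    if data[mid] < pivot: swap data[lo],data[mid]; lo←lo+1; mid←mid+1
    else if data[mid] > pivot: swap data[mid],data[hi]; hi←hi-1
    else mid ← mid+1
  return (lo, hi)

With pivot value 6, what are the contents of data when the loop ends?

[2, 3, 4, 5, 6, 9, 10, 11, 12, 7, 15, 14]

pivot = 6; lo=0, mid=0, hi=11
data[mid]=14>6: swap data[0],data[11]; hi=10 → [15, 3, 4, 5, 6, 7, 9, 10, 11, 12, 2, 14]
data[mid]=15>6: swap data[0],data[10]; hi=9 → [2, 3, 4, 5, 6, 7, 9, 10, 11, 12, 15, 14]
data[mid]=2<6: swap data[0],data[0]; lo=1,mid=1 → [2, 3, 4, 5, 6, 7, 9, 10, 11, 12, 15, 14]
data[mid]=3<6: swap data[1],data[1]; lo=2,mid=2 → [2, 3, 4, 5, 6, 7, 9, 10, 11, 12, 15, 14]
data[mid]=4<6: swap data[2],data[2]; lo=3,mid=3 → [2, 3, 4, 5, 6, 7, 9, 10, 11, 12, 15, 14]
data[mid]=5<6: swap data[3],data[3]; lo=4,mid=4 → [2, 3, 4, 5, 6, 7, 9, 10, 11, 12, 15, 14]
data[mid]=6=6: mid=5
data[mid]=7>6: swap data[5],data[9]; hi=8 → [2, 3, 4, 5, 6, 12, 9, 10, 11, 7, 15, 14]
data[mid]=12>6: swap data[5],data[8]; hi=7 → [2, 3, 4, 5, 6, 11, 9, 10, 12, 7, 15, 14]
data[mid]=11>6: swap data[5],data[7]; hi=6 → [2, 3, 4, 5, 6, 10, 9, 11, 12, 7, 15, 14]
data[mid]=10>6: swap data[5],data[6]; hi=5 → [2, 3, 4, 5, 6, 9, 10, 11, 12, 7, 15, 14]
data[mid]=9>6: swap data[5],data[5]; hi=4 → [2, 3, 4, 5, 6, 9, 10, 11, 12, 7, 15, 14]
end: lo=4, hi=4; data = [2, 3, 4, 5, 6, 9, 10, 11, 12, 7, 15, 14]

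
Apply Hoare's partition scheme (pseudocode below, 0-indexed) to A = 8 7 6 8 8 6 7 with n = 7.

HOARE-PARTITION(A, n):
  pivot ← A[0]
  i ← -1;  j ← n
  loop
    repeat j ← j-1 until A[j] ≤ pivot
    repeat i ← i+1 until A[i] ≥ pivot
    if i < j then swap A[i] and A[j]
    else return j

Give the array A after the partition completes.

pivot = A[0] = 8; i = -1, j = 7
j→6 (A[6]=7≤8), i→0 (A[0]=8≥8); i<j, swap → 7 7 6 8 8 6 8
j→5 (A[5]=6≤8), i→3 (A[3]=8≥8); i<j, swap → 7 7 6 6 8 8 8
j→4, i→4; i≥j, return j=4. A = 7 7 6 6 8 8 8

7 7 6 6 8 8 8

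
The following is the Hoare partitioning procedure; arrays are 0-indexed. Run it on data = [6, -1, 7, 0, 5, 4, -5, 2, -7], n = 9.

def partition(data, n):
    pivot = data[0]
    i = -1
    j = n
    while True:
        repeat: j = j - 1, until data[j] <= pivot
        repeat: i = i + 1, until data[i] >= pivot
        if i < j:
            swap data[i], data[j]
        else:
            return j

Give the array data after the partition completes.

pivot = data[0] = 6; i = -1, j = 9
j→8 (data[8]=-7≤6), i→0 (data[0]=6≥6); i<j, swap → [-7, -1, 7, 0, 5, 4, -5, 2, 6]
j→7 (data[7]=2≤6), i→2 (data[2]=7≥6); i<j, swap → [-7, -1, 2, 0, 5, 4, -5, 7, 6]
j→6, i→7; i≥j, return j=6. data = [-7, -1, 2, 0, 5, 4, -5, 7, 6]

[-7, -1, 2, 0, 5, 4, -5, 7, 6]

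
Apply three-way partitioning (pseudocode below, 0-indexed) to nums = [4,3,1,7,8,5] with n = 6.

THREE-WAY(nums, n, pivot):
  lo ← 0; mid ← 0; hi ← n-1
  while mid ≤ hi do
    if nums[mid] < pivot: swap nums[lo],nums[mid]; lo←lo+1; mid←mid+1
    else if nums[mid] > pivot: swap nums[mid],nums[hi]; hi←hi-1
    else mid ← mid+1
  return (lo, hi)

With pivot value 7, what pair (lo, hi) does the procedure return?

lo=0 mid=0 hi=5
4<7: swap(0,0), lo=1 mid=1 ⇒ [4,3,1,7,8,5]
3<7: swap(1,1), lo=2 mid=2 ⇒ [4,3,1,7,8,5]
1<7: swap(2,2), lo=3 mid=3 ⇒ [4,3,1,7,8,5]
7=7: mid=4
8>7: swap(4,5), hi=4 ⇒ [4,3,1,7,5,8]
5<7: swap(3,4), lo=4 mid=5 ⇒ [4,3,1,5,7,8]
done. lo=4 hi=4; nums=[4,3,1,5,7,8]

(4, 4)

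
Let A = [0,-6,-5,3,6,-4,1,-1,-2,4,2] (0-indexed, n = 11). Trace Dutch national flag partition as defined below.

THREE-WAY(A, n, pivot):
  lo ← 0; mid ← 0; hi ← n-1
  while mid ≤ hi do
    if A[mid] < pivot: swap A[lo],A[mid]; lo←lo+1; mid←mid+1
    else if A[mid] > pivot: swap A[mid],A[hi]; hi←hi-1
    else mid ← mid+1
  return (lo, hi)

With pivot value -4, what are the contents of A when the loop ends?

[-6,-5,-4,6,3,1,-1,-2,4,2,0]

lo=0 mid=0 hi=10
0>-4: swap(0,10), hi=9 ⇒ [2,-6,-5,3,6,-4,1,-1,-2,4,0]
2>-4: swap(0,9), hi=8 ⇒ [4,-6,-5,3,6,-4,1,-1,-2,2,0]
4>-4: swap(0,8), hi=7 ⇒ [-2,-6,-5,3,6,-4,1,-1,4,2,0]
-2>-4: swap(0,7), hi=6 ⇒ [-1,-6,-5,3,6,-4,1,-2,4,2,0]
-1>-4: swap(0,6), hi=5 ⇒ [1,-6,-5,3,6,-4,-1,-2,4,2,0]
1>-4: swap(0,5), hi=4 ⇒ [-4,-6,-5,3,6,1,-1,-2,4,2,0]
-4=-4: mid=1
-6<-4: swap(0,1), lo=1 mid=2 ⇒ [-6,-4,-5,3,6,1,-1,-2,4,2,0]
-5<-4: swap(1,2), lo=2 mid=3 ⇒ [-6,-5,-4,3,6,1,-1,-2,4,2,0]
3>-4: swap(3,4), hi=3 ⇒ [-6,-5,-4,6,3,1,-1,-2,4,2,0]
6>-4: swap(3,3), hi=2 ⇒ [-6,-5,-4,6,3,1,-1,-2,4,2,0]
done. lo=2 hi=2; A=[-6,-5,-4,6,3,1,-1,-2,4,2,0]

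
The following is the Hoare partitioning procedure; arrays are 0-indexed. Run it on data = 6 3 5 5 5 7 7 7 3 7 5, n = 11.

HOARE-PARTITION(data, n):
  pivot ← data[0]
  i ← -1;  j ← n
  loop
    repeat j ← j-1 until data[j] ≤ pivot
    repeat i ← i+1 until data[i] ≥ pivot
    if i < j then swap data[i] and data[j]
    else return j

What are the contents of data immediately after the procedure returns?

5 3 5 5 5 3 7 7 7 7 6

pivot = data[0] = 6; i = -1, j = 11
j→10 (data[10]=5≤6), i→0 (data[0]=6≥6); i<j, swap → 5 3 5 5 5 7 7 7 3 7 6
j→8 (data[8]=3≤6), i→5 (data[5]=7≥6); i<j, swap → 5 3 5 5 5 3 7 7 7 7 6
j→5, i→6; i≥j, return j=5. data = 5 3 5 5 5 3 7 7 7 7 6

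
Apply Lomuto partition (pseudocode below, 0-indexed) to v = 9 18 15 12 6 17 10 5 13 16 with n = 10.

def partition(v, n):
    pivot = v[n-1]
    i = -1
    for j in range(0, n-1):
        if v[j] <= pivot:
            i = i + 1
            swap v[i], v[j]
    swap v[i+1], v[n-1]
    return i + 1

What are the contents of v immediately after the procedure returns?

pivot = v[9] = 16; i = -1
j=0: v[0]=9 ≤ 16 → i=0, swap v[0],v[0] (no change) → 9 18 15 12 6 17 10 5 13 16
j=1: v[1]=18 > 16 → no swap
j=2: v[2]=15 ≤ 16 → i=1, swap v[1],v[2] → 9 15 18 12 6 17 10 5 13 16
j=3: v[3]=12 ≤ 16 → i=2, swap v[2],v[3] → 9 15 12 18 6 17 10 5 13 16
j=4: v[4]=6 ≤ 16 → i=3, swap v[3],v[4] → 9 15 12 6 18 17 10 5 13 16
j=5: v[5]=17 > 16 → no swap
j=6: v[6]=10 ≤ 16 → i=4, swap v[4],v[6] → 9 15 12 6 10 17 18 5 13 16
j=7: v[7]=5 ≤ 16 → i=5, swap v[5],v[7] → 9 15 12 6 10 5 18 17 13 16
j=8: v[8]=13 ≤ 16 → i=6, swap v[6],v[8] → 9 15 12 6 10 5 13 17 18 16
final swap v[7],v[9] → 9 15 12 6 10 5 13 16 18 17; return 7

9 15 12 6 10 5 13 16 18 17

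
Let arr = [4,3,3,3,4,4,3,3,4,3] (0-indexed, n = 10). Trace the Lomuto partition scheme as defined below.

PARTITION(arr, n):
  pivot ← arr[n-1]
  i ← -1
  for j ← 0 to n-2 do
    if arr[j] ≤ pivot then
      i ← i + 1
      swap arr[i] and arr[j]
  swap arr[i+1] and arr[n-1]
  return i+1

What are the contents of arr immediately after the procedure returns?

pivot = arr[9] = 3; i = -1
j=0: arr[0]=4 > 3 → no swap
j=1: arr[1]=3 ≤ 3 → i=0, swap arr[0],arr[1] → [3,4,3,3,4,4,3,3,4,3]
j=2: arr[2]=3 ≤ 3 → i=1, swap arr[1],arr[2] → [3,3,4,3,4,4,3,3,4,3]
j=3: arr[3]=3 ≤ 3 → i=2, swap arr[2],arr[3] → [3,3,3,4,4,4,3,3,4,3]
j=4: arr[4]=4 > 3 → no swap
j=5: arr[5]=4 > 3 → no swap
j=6: arr[6]=3 ≤ 3 → i=3, swap arr[3],arr[6] → [3,3,3,3,4,4,4,3,4,3]
j=7: arr[7]=3 ≤ 3 → i=4, swap arr[4],arr[7] → [3,3,3,3,3,4,4,4,4,3]
j=8: arr[8]=4 > 3 → no swap
final swap arr[5],arr[9] → [3,3,3,3,3,3,4,4,4,4]; return 5

[3,3,3,3,3,3,4,4,4,4]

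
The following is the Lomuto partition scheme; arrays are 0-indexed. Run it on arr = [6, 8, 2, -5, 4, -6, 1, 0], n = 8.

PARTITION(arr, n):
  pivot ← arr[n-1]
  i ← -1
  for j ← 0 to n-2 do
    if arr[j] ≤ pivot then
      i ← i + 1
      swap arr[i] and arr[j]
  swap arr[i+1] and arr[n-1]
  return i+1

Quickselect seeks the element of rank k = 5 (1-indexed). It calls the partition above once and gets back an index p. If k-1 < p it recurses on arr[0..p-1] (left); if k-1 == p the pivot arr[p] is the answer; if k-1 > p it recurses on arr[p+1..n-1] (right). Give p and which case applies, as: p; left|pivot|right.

pivot = arr[7] = 0; i = -1
j=0: arr[0]=6 > 0 → no swap
j=1: arr[1]=8 > 0 → no swap
j=2: arr[2]=2 > 0 → no swap
j=3: arr[3]=-5 ≤ 0 → i=0, swap arr[0],arr[3] → [-5, 8, 2, 6, 4, -6, 1, 0]
j=4: arr[4]=4 > 0 → no swap
j=5: arr[5]=-6 ≤ 0 → i=1, swap arr[1],arr[5] → [-5, -6, 2, 6, 4, 8, 1, 0]
j=6: arr[6]=1 > 0 → no swap
final swap arr[2],arr[7] → [-5, -6, 0, 6, 4, 8, 1, 2]; return 2
p = 2; k-1 = 4 > 2 ⇒ right

2; right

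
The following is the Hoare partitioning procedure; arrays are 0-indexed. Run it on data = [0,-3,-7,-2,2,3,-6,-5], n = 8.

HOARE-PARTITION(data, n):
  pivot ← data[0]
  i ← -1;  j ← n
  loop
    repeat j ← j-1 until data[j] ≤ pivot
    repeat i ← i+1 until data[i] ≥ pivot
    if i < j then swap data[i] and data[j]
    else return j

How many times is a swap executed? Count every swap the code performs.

pivot = data[0] = 0; i = -1, j = 8
j→7 (data[7]=-5≤0), i→0 (data[0]=0≥0); i<j, swap → [-5,-3,-7,-2,2,3,-6,0]
j→6 (data[6]=-6≤0), i→4 (data[4]=2≥0); i<j, swap → [-5,-3,-7,-2,-6,3,2,0]
j→4, i→5; i≥j, return j=4. data = [-5,-3,-7,-2,-6,3,2,0]

2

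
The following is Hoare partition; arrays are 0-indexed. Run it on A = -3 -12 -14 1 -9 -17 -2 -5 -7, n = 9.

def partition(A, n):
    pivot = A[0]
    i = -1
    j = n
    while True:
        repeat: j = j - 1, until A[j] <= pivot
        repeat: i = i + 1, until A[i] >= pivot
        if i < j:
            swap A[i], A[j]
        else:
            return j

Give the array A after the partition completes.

pivot = A[0] = -3; i = -1, j = 9
j→8 (A[8]=-7≤-3), i→0 (A[0]=-3≥-3); i<j, swap → -7 -12 -14 1 -9 -17 -2 -5 -3
j→7 (A[7]=-5≤-3), i→3 (A[3]=1≥-3); i<j, swap → -7 -12 -14 -5 -9 -17 -2 1 -3
j→5, i→6; i≥j, return j=5. A = -7 -12 -14 -5 -9 -17 -2 1 -3

-7 -12 -14 -5 -9 -17 -2 1 -3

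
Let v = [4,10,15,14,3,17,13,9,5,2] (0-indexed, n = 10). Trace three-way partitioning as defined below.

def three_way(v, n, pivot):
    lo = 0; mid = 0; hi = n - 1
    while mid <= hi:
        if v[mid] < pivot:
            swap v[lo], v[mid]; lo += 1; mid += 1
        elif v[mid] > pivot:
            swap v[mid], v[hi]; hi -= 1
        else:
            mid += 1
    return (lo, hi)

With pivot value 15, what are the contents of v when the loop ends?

[4,10,14,3,2,13,9,5,15,17]

lo=0 mid=0 hi=9
4<15: swap(0,0), lo=1 mid=1 ⇒ [4,10,15,14,3,17,13,9,5,2]
10<15: swap(1,1), lo=2 mid=2 ⇒ [4,10,15,14,3,17,13,9,5,2]
15=15: mid=3
14<15: swap(2,3), lo=3 mid=4 ⇒ [4,10,14,15,3,17,13,9,5,2]
3<15: swap(3,4), lo=4 mid=5 ⇒ [4,10,14,3,15,17,13,9,5,2]
17>15: swap(5,9), hi=8 ⇒ [4,10,14,3,15,2,13,9,5,17]
2<15: swap(4,5), lo=5 mid=6 ⇒ [4,10,14,3,2,15,13,9,5,17]
13<15: swap(5,6), lo=6 mid=7 ⇒ [4,10,14,3,2,13,15,9,5,17]
9<15: swap(6,7), lo=7 mid=8 ⇒ [4,10,14,3,2,13,9,15,5,17]
5<15: swap(7,8), lo=8 mid=9 ⇒ [4,10,14,3,2,13,9,5,15,17]
done. lo=8 hi=8; v=[4,10,14,3,2,13,9,5,15,17]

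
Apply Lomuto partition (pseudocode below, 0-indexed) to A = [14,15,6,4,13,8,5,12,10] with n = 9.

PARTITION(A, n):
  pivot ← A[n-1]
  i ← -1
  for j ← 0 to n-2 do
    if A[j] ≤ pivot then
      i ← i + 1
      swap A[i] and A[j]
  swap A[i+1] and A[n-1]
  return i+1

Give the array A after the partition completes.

pivot=10, i=-1
j=0: 14>10, skip
j=1: 15>10, skip
j=2: 6≤10, i=0, swap(0,2) ⇒ [6,15,14,4,13,8,5,12,10]
j=3: 4≤10, i=1, swap(1,3) ⇒ [6,4,14,15,13,8,5,12,10]
j=4: 13>10, skip
j=5: 8≤10, i=2, swap(2,5) ⇒ [6,4,8,15,13,14,5,12,10]
j=6: 5≤10, i=3, swap(3,6) ⇒ [6,4,8,5,13,14,15,12,10]
j=7: 12>10, skip
swap(4,8) ⇒ [6,4,8,5,10,14,15,12,13]; return 4

[6,4,8,5,10,14,15,12,13]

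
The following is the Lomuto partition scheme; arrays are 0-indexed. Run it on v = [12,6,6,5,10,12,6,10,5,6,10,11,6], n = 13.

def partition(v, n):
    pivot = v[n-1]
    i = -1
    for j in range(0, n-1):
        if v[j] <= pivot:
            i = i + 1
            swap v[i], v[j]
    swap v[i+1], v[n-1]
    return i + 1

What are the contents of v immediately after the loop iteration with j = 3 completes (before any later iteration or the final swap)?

[6,6,5,12,10,12,6,10,5,6,10,11,6]

pivot=6, i=-1
j=0: 12>6, skip
j=1: 6≤6, i=0, swap(0,1) ⇒ [6,12,6,5,10,12,6,10,5,6,10,11,6]
j=2: 6≤6, i=1, swap(1,2) ⇒ [6,6,12,5,10,12,6,10,5,6,10,11,6]
j=3: 5≤6, i=2, swap(2,3) ⇒ [6,6,5,12,10,12,6,10,5,6,10,11,6]
(after j=3) v = [6,6,5,12,10,12,6,10,5,6,10,11,6]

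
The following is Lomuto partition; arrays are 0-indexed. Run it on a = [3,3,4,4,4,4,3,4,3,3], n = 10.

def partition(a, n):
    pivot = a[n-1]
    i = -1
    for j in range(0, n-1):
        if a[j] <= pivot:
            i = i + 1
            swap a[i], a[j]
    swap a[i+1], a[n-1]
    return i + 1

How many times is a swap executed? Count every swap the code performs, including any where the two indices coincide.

5

pivot = a[9] = 3; i = -1
j=0: a[0]=3 ≤ 3 → i=0, swap a[0],a[0] (no change) → [3,3,4,4,4,4,3,4,3,3]
j=1: a[1]=3 ≤ 3 → i=1, swap a[1],a[1] (no change) → [3,3,4,4,4,4,3,4,3,3]
j=2: a[2]=4 > 3 → no swap
j=3: a[3]=4 > 3 → no swap
j=4: a[4]=4 > 3 → no swap
j=5: a[5]=4 > 3 → no swap
j=6: a[6]=3 ≤ 3 → i=2, swap a[2],a[6] → [3,3,3,4,4,4,4,4,3,3]
j=7: a[7]=4 > 3 → no swap
j=8: a[8]=3 ≤ 3 → i=3, swap a[3],a[8] → [3,3,3,3,4,4,4,4,4,3]
final swap a[4],a[9] → [3,3,3,3,3,4,4,4,4,4]; return 4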